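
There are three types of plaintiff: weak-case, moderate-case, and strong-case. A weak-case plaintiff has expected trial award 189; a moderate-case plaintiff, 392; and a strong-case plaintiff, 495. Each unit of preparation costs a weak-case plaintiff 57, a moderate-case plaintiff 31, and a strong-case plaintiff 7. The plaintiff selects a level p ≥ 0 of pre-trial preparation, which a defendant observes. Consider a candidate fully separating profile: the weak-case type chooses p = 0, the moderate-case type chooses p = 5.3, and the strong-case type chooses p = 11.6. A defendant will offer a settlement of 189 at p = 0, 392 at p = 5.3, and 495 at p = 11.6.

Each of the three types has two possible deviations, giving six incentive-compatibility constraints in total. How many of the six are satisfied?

Weak-case (own payoff 189): to p=5.3 gives 392 − 57×5.3 = 89.9 → no gain ✓; to p=11.6 gives 495 − 57×11.6 = -166.2 → no gain ✓.
Moderate-case (own payoff 392 − 31×5.3 = 227.7): to p=0 gives 189 → no gain ✓; to p=11.6 gives 495 − 31×11.6 = 135.4 → no gain ✓.
Strong-case (own payoff 495 − 7×11.6 = 413.8): to p=0 gives 189 → no gain ✓; to p=5.3 gives 392 − 7×5.3 = 354.9 → no gain ✓.
6 of the 6 constraints hold; this profile is a separating equilibrium.

6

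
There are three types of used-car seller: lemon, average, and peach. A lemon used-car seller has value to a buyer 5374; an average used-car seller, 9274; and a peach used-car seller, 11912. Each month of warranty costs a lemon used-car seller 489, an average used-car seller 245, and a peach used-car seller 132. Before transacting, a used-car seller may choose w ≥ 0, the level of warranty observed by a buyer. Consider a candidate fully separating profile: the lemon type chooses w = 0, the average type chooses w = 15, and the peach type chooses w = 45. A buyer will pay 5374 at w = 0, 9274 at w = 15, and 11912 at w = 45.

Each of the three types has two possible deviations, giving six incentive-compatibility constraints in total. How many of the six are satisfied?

Lemon (own payoff 5374): to w=15 gives 9274 − 489×15 = 1939 → no gain ✓; to w=45 gives 11912 − 489×45 = -10093 → no gain ✓.
Average (own payoff 9274 − 245×15 = 5599): to w=0 gives 5374 → no gain ✓; to w=45 gives 11912 − 245×45 = 887 → no gain ✓.
Peach (own payoff 11912 − 132×45 = 5972): to w=0 gives 5374 → no gain ✓; to w=15 gives 9274 − 132×15 = 7294 → profitable ✗.
5 of the 6 constraints hold; not an equilibrium.

5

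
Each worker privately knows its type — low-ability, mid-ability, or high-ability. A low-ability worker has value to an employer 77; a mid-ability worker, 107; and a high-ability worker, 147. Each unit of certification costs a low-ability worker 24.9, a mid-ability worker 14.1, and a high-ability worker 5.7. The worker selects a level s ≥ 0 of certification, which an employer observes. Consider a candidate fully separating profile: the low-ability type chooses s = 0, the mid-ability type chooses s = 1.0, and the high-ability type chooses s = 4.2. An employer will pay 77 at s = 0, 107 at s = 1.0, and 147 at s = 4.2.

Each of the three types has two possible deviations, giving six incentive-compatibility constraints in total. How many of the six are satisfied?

High-ability (own payoff 147 − 5.7×4.2 = 123.06): to s=0 gives 77 → no gain ✓; to s=1.0 gives 107 − 5.7×1.0 = 101.3 → no gain ✓.
Low-ability (own payoff 77): to s=1.0 gives 107 − 24.9×1.0 = 82.1 → profitable ✗; to s=4.2 gives 147 − 24.9×4.2 = 42.42 → no gain ✓.
Mid-ability (own payoff 107 − 14.1×1.0 = 92.9): to s=0 gives 77 → no gain ✓; to s=4.2 gives 147 − 14.1×4.2 = 87.78 → no gain ✓.
5 of the 6 constraints hold; not an equilibrium.

5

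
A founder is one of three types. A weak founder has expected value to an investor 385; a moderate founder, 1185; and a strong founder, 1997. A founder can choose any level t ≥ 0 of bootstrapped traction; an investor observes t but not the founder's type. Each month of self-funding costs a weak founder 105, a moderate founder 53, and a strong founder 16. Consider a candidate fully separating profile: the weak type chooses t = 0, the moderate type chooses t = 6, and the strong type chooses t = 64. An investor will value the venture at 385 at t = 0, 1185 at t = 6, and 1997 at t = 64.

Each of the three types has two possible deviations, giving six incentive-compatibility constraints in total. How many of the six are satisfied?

4

Moderate (own payoff 1185 − 53×6 = 867): to t=0 gives 385 → no gain ✓; to t=64 gives 1997 − 53×64 = -1395 → no gain ✓.
Weak (own payoff 385): to t=6 gives 1185 − 105×6 = 555 → profitable ✗; to t=64 gives 1997 − 105×64 = -4723 → no gain ✓.
Strong (own payoff 1997 − 16×64 = 973): to t=0 gives 385 → no gain ✓; to t=6 gives 1185 − 16×6 = 1089 → profitable ✗.
4 of the 6 constraints hold; not an equilibrium.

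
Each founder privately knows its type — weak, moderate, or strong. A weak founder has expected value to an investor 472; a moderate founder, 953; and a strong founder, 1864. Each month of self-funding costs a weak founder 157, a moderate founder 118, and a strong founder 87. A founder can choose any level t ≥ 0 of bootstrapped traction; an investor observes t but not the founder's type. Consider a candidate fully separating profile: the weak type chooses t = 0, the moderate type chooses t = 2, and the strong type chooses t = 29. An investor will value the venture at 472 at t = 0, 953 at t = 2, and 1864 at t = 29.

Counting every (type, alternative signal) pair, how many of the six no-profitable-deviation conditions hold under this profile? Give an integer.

3

Weak (own payoff 472): to t=2 gives 953 − 157×2 = 639 → profitable ✗; to t=29 gives 1864 − 157×29 = -2689 → no gain ✓.
Strong (own payoff 1864 − 87×29 = -659): to t=0 gives 472 → profitable ✗; to t=2 gives 953 − 87×2 = 779 → profitable ✗.
Moderate (own payoff 953 − 118×2 = 717): to t=0 gives 472 → no gain ✓; to t=29 gives 1864 − 118×29 = -1558 → no gain ✓.
3 of the 6 constraints hold; not an equilibrium.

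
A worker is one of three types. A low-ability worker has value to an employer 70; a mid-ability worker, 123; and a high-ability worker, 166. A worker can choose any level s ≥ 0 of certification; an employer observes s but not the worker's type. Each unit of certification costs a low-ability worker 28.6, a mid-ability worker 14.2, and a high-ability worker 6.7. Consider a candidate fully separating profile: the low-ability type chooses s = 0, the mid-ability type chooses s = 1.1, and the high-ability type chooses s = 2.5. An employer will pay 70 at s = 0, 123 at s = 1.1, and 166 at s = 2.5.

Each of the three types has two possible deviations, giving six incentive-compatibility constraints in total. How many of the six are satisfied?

Mid-ability (own payoff 123 − 14.2×1.1 = 107.38): to s=0 gives 70 → no gain ✓; to s=2.5 gives 166 − 14.2×2.5 = 130.5 → profitable ✗.
High-ability (own payoff 166 − 6.7×2.5 = 149.25): to s=0 gives 70 → no gain ✓; to s=1.1 gives 123 − 6.7×1.1 = 115.63 → no gain ✓.
Low-ability (own payoff 70): to s=1.1 gives 123 − 28.6×1.1 = 91.54 → profitable ✗; to s=2.5 gives 166 − 28.6×2.5 = 94.5 → profitable ✗.
3 of the 6 constraints hold; not an equilibrium.

3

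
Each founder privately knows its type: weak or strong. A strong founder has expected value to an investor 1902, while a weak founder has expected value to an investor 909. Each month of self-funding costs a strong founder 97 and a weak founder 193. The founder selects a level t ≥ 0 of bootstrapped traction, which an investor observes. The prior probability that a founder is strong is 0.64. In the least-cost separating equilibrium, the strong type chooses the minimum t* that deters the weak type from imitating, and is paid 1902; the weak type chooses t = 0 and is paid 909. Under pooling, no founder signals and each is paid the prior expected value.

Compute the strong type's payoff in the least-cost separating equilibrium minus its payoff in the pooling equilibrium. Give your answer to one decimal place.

-141.6

Least-cost separating signal: t* solves 909 = 1902 − 193·t*, so t* = (1902 − 909)/193 ≈ 5.1451.
Strong type's separating payoff: 1902 − 97 × t* = 1902 − 97 × (1902 − 909)/193 = 1902 − 96321/193 ≈ 1402.927.
Pooling payoff: 0.64 × 1902 + 0.36 × 909 = 1544.52.
Difference: 1402.927 − 1544.52 = -141.593, i.e. -141.6 to one decimal place.
The strong type would prefer the pooling outcome.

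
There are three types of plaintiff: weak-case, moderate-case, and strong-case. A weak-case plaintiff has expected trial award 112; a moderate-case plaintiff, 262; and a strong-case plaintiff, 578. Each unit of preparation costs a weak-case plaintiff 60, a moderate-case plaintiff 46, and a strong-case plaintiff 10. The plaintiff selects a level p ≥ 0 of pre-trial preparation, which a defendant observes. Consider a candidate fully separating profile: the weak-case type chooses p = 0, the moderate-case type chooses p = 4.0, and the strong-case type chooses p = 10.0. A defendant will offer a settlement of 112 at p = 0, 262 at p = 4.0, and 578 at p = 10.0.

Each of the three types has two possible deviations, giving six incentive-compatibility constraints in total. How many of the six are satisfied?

Strong-case (own payoff 578 − 10×10.0 = 478): to p=0 gives 112 → no gain ✓; to p=4.0 gives 262 − 10×4.0 = 222 → no gain ✓.
Weak-case (own payoff 112): to p=4.0 gives 262 − 60×4.0 = 22 → no gain ✓; to p=10.0 gives 578 − 60×10.0 = -22 → no gain ✓.
Moderate-case (own payoff 262 − 46×4.0 = 78): to p=0 gives 112 → profitable ✗; to p=10.0 gives 578 − 46×10.0 = 118 → profitable ✗.
4 of the 6 constraints hold; not an equilibrium.

4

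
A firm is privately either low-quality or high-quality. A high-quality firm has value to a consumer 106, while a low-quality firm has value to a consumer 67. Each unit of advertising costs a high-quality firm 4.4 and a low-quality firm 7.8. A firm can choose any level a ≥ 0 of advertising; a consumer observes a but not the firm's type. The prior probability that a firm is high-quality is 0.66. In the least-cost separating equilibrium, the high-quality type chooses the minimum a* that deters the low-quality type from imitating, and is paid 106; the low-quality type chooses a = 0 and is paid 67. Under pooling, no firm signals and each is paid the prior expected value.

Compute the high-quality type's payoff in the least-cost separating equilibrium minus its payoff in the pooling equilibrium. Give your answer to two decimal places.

-8.74

Least-cost separating signal: a* solves 67 = 106 − 7.8·a*, so a* = (106 − 67)/7.8 = 5.
High-quality type's separating payoff: 106 − 4.4 × a* = 106 − 4.4 × (106 − 67)/7.8 = 106 − 171.6/7.8 = 84.
Pooling payoff: 0.66 × 106 + 0.34 × 67 = 92.74.
Difference: 84 − 92.74 = -8.74.
The high-quality type would prefer the pooling outcome.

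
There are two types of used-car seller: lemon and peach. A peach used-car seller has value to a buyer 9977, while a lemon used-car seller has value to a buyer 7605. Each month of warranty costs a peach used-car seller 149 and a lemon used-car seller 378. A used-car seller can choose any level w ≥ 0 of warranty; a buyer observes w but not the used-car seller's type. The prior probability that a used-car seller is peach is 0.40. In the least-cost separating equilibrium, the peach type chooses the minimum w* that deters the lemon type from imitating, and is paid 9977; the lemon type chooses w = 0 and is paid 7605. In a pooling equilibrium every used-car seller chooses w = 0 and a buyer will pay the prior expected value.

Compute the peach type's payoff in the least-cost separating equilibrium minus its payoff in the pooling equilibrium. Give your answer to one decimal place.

Least-cost separating signal: w* solves 7605 = 9977 − 378·w*, so w* = (9977 − 7605)/378 ≈ 6.2751.
Peach type's separating payoff: 9977 − 149 × w* = 9977 − 149 × (9977 − 7605)/378 = 9977 − 353428/378 ≈ 9042.005.
Pooling payoff: 0.40 × 9977 + 0.60 × 7605 = 8553.8.
Difference: 9042.005 − 8553.8 = 488.205, i.e. 488.2 to one decimal place.
The peach type prefers to separate.

488.2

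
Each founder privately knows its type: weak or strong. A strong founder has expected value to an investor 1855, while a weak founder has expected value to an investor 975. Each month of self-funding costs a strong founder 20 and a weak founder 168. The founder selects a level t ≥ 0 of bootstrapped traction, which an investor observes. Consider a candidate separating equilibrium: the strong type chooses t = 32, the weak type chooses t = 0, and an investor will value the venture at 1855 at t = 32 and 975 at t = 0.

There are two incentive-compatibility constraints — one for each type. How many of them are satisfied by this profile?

2

Strong type: signal → 1855 − 20 × 32 = 1215; deviate to 0 → 975. IC holds (1215 ≥ 975).
Weak type: stay at 0 → 975; mimic → 1855 − 168 × 32 = -3521. IC holds (975 ≥ -3521).
2 of 2 constraints hold, so this is a separating equilibrium.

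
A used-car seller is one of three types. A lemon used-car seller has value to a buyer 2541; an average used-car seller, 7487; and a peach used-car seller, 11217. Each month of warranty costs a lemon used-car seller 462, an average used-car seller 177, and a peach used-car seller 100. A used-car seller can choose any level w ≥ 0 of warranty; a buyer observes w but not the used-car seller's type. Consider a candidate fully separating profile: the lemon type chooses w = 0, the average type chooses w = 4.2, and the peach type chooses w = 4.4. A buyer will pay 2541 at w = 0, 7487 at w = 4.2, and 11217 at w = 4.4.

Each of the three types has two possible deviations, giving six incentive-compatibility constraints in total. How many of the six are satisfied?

3

Peach (own payoff 11217 − 100×4.4 = 10777): to w=0 gives 2541 → no gain ✓; to w=4.2 gives 7487 − 100×4.2 = 7067 → no gain ✓.
Average (own payoff 7487 − 177×4.2 = 6743.6): to w=0 gives 2541 → no gain ✓; to w=4.4 gives 11217 − 177×4.4 = 10438.2 → profitable ✗.
Lemon (own payoff 2541): to w=4.2 gives 7487 − 462×4.2 = 5546.6 → profitable ✗; to w=4.4 gives 11217 − 462×4.4 = 9184.2 → profitable ✗.
3 of the 6 constraints hold; not an equilibrium.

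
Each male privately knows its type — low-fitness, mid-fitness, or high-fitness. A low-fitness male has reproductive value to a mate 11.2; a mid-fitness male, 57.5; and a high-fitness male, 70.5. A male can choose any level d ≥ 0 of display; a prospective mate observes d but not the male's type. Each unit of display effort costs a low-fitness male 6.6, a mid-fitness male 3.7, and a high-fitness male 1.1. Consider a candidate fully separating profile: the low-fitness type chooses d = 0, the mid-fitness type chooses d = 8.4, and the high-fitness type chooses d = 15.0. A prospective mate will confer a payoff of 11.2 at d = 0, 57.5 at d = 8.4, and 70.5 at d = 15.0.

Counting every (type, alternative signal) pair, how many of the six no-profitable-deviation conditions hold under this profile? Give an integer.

6

Mid-fitness (own payoff 57.5 − 3.7×8.4 = 26.42): to d=0 gives 11.2 → no gain ✓; to d=15.0 gives 70.5 − 3.7×15.0 = 15 → no gain ✓.
High-fitness (own payoff 70.5 − 1.1×15.0 = 54): to d=0 gives 11.2 → no gain ✓; to d=8.4 gives 57.5 − 1.1×8.4 = 48.26 → no gain ✓.
Low-fitness (own payoff 11.2): to d=8.4 gives 57.5 − 6.6×8.4 = 2.06 → no gain ✓; to d=15.0 gives 70.5 − 6.6×15.0 = -28.5 → no gain ✓.
6 of the 6 constraints hold; this profile is a separating equilibrium.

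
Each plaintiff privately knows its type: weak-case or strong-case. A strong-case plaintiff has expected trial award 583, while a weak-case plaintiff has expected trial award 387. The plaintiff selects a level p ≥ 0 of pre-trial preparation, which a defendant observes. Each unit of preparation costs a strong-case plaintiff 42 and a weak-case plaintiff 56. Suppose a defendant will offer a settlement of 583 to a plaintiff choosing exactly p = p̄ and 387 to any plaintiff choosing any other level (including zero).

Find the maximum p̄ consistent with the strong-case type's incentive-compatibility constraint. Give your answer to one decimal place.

4.7

Choosing p̄ yields the strong-case type 583 − 42·p̄; choosing zero yields 387.
The strong-case type is indifferent at 583 − 42·p̄ = 387, i.e. p̄ = (583 − 387) / 42 ≈ 4.7.
For any p̄ above 4.7 the strong-case type would rather pool at zero, so separation collapses.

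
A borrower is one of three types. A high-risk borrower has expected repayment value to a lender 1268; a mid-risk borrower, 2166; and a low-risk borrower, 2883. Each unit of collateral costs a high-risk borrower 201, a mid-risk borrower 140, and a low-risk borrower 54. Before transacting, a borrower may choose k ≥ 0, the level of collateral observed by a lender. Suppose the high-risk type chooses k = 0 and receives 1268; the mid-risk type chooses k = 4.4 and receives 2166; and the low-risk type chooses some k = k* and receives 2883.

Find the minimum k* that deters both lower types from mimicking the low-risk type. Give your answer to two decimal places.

9.52

Mid-risk type (on-path payoff 2166 − 140×4.4 = 1550) won't mimic when 1550 ≥ 2883 − 140·k*, i.e. k* ≥ 9.52.
High-risk type (on-path payoff 1268) won't mimic when 1268 ≥ 2883 − 201·k*, i.e. k* ≥ 8.03.
Both must hold, so k* = max(8.03, 9.52) = 9.52. The mid-risk type's constraint binds.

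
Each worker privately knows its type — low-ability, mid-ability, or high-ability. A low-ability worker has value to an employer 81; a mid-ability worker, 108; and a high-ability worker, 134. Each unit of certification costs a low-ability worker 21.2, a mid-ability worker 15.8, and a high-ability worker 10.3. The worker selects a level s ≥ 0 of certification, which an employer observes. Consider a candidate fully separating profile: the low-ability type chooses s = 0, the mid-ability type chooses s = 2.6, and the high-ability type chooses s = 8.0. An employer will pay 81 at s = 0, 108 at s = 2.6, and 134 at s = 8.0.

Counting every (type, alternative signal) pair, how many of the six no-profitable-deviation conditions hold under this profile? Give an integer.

3

High-ability (own payoff 134 − 10.3×8.0 = 51.6): to s=0 gives 81 → profitable ✗; to s=2.6 gives 108 − 10.3×2.6 = 81.22 → profitable ✗.
Low-ability (own payoff 81): to s=2.6 gives 108 − 21.2×2.6 = 52.88 → no gain ✓; to s=8.0 gives 134 − 21.2×8.0 = -35.6 → no gain ✓.
Mid-ability (own payoff 108 − 15.8×2.6 = 66.92): to s=0 gives 81 → profitable ✗; to s=8.0 gives 134 − 15.8×8.0 = 7.6 → no gain ✓.
3 of the 6 constraints hold; not an equilibrium.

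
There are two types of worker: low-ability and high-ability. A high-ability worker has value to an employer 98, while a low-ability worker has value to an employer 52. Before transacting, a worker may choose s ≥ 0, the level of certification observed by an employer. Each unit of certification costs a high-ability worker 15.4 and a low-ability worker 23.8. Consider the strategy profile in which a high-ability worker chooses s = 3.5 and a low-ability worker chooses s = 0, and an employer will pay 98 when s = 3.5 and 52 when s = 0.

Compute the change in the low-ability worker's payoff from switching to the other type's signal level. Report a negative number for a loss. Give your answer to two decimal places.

-37.30

Playing s = 0 the low-ability worker receives 52.
Deviating to s = 3.5 brings payment 98 at cost 23.8 × 3.5 = 83.3, netting 14.7.
Gain from deviating: 14.7 − 52 = -37.30.
The gain is negative, so the low-ability type's incentive-compatibility constraint is satisfied.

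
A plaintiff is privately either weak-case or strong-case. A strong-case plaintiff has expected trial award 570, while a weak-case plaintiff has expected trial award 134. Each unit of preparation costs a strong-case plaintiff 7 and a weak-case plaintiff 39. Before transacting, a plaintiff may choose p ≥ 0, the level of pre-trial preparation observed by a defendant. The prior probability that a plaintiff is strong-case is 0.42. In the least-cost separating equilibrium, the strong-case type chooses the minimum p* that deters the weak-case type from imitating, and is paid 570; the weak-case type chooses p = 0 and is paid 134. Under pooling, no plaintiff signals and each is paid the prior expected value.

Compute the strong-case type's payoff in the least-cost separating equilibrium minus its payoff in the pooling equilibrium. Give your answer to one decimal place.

Least-cost separating signal: p* solves 134 = 570 − 39·p*, so p* = (570 − 134)/39 ≈ 11.1795.
Strong-case type's separating payoff: 570 − 7 × p* = 570 − 7 × (570 − 134)/39 = 570 − 3052/39 ≈ 491.744.
Pooling payoff: 0.42 × 570 + 0.58 × 134 = 317.12.
Difference: 491.744 − 317.12 = 174.624, i.e. 174.6 to one decimal place.
The strong-case type prefers to separate.

174.6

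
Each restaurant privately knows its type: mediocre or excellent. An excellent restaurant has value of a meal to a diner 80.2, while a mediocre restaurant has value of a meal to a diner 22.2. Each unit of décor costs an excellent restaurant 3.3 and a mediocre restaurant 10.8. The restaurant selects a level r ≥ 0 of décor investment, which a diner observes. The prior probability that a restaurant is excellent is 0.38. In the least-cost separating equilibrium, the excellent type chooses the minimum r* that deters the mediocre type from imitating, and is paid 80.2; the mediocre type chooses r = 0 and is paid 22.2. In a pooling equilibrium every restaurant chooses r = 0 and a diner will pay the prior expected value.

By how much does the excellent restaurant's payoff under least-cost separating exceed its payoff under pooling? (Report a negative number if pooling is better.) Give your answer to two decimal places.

Least-cost separating signal: r* solves 22.2 = 80.2 − 10.8·r*, so r* = (80.2 − 22.2)/10.8 ≈ 5.3704.
Excellent type's separating payoff: 80.2 − 3.3 × r* = 80.2 − 3.3 × (80.2 − 22.2)/10.8 = 80.2 − 191.4/10.8 ≈ 62.4778.
Pooling payoff: 0.38 × 80.2 + 0.62 × 22.2 = 44.24.
Difference: 62.4778 − 44.24 = 18.2378, i.e. 18.24 to two decimal places.
The excellent type prefers to separate.

18.24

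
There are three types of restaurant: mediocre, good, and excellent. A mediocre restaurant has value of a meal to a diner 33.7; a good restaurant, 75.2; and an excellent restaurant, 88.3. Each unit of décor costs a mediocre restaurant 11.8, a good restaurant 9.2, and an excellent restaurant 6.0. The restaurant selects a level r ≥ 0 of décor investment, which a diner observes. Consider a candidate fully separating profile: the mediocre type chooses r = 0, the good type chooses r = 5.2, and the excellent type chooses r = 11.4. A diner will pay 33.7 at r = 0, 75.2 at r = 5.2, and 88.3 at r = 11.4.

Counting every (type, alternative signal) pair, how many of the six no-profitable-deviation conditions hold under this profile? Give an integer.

Excellent (own payoff 88.3 − 6.0×11.4 = 19.9): to r=0 gives 33.7 → profitable ✗; to r=5.2 gives 75.2 − 6.0×5.2 = 44 → profitable ✗.
Good (own payoff 75.2 − 9.2×5.2 = 27.36): to r=0 gives 33.7 → profitable ✗; to r=11.4 gives 88.3 − 9.2×11.4 = -16.58 → no gain ✓.
Mediocre (own payoff 33.7): to r=5.2 gives 75.2 − 11.8×5.2 = 13.84 → no gain ✓; to r=11.4 gives 88.3 − 11.8×11.4 = -46.22 → no gain ✓.
3 of the 6 constraints hold; not an equilibrium.

3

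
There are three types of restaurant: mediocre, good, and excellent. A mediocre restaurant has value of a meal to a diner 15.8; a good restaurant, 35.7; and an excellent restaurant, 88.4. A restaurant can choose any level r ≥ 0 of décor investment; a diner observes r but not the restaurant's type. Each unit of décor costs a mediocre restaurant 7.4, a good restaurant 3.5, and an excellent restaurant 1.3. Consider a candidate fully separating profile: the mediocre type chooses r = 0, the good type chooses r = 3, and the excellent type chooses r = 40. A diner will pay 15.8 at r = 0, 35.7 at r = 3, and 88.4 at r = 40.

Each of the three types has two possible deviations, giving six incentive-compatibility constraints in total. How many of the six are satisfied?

6

Excellent (own payoff 88.4 − 1.3×40 = 36.4): to r=0 gives 15.8 → no gain ✓; to r=3 gives 35.7 − 1.3×3 = 31.8 → no gain ✓.
Mediocre (own payoff 15.8): to r=3 gives 35.7 − 7.4×3 = 13.5 → no gain ✓; to r=40 gives 88.4 − 7.4×40 = -207.6 → no gain ✓.
Good (own payoff 35.7 − 3.5×3 = 25.2): to r=0 gives 15.8 → no gain ✓; to r=40 gives 88.4 − 3.5×40 = -51.6 → no gain ✓.
6 of the 6 constraints hold; this profile is a separating equilibrium.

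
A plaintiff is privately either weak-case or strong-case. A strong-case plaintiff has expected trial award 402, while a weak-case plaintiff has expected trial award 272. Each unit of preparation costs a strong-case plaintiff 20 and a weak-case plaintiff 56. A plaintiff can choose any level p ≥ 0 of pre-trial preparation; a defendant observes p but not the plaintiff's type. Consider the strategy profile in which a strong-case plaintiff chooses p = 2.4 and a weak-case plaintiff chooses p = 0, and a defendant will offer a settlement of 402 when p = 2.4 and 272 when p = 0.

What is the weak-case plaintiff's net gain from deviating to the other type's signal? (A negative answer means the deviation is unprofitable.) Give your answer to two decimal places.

Playing p = 0 the weak-case plaintiff receives 272.
Deviating to p = 2.4 brings payment 402 at cost 56 × 2.4 = 134.4, netting 267.6.
Gain from deviating: 267.6 − 272 = -4.40.
The gain is negative, so the weak-case type's incentive-compatibility constraint is satisfied.

-4.40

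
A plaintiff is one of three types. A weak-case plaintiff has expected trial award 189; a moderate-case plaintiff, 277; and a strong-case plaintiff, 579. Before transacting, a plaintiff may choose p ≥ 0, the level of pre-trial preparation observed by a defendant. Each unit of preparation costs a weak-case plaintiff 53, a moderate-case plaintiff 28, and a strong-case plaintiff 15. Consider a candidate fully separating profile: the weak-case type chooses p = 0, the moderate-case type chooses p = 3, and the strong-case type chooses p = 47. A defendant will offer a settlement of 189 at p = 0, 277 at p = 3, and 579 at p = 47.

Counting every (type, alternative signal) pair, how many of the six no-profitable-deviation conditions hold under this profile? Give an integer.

4

Strong-case (own payoff 579 − 15×47 = -126): to p=0 gives 189 → profitable ✗; to p=3 gives 277 − 15×3 = 232 → profitable ✗.
Weak-case (own payoff 189): to p=3 gives 277 − 53×3 = 118 → no gain ✓; to p=47 gives 579 − 53×47 = -1912 → no gain ✓.
Moderate-case (own payoff 277 − 28×3 = 193): to p=0 gives 189 → no gain ✓; to p=47 gives 579 − 28×47 = -737 → no gain ✓.
4 of the 6 constraints hold; not an equilibrium.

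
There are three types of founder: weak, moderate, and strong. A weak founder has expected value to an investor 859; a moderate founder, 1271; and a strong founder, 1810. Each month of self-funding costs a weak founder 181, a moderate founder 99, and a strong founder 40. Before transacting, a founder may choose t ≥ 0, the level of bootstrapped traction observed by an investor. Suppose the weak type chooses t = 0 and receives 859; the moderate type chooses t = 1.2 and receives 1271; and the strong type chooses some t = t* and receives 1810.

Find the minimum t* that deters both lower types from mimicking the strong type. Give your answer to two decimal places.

6.64

Weak type (on-path payoff 859) won't mimic when 859 ≥ 1810 − 181·t*, i.e. t* ≥ 5.25.
Moderate type (on-path payoff 1271 − 99×1.2 = 1152.2) won't mimic when 1152.2 ≥ 1810 − 99·t*, i.e. t* ≥ 6.64.
Both must hold, so t* = max(5.25, 6.64) = 6.64. The moderate type's constraint binds.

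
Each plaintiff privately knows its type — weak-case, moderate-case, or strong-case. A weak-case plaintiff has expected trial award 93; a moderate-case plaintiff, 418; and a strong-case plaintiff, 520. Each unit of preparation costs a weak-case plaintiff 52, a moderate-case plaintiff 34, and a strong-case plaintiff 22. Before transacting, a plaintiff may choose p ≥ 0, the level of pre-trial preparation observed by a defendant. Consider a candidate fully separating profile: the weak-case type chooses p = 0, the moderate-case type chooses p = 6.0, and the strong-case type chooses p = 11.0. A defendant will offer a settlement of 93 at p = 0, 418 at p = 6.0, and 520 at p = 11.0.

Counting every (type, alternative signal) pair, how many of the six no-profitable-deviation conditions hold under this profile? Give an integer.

Weak-case (own payoff 93): to p=6.0 gives 418 − 52×6.0 = 106 → profitable ✗; to p=11.0 gives 520 − 52×11.0 = -52 → no gain ✓.
Moderate-case (own payoff 418 − 34×6.0 = 214): to p=0 gives 93 → no gain ✓; to p=11.0 gives 520 − 34×11.0 = 146 → no gain ✓.
Strong-case (own payoff 520 − 22×11.0 = 278): to p=0 gives 93 → no gain ✓; to p=6.0 gives 418 − 22×6.0 = 286 → profitable ✗.
4 of the 6 constraints hold; not an equilibrium.

4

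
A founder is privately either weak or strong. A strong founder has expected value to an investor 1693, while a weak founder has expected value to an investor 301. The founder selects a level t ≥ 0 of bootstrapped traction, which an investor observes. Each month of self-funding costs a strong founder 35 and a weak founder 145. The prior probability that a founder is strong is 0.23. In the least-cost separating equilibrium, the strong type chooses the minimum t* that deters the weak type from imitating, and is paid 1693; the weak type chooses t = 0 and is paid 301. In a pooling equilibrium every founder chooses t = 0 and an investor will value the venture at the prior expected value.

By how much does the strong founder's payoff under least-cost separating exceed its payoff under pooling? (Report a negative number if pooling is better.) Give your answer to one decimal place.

735.8

Least-cost separating signal: t* solves 301 = 1693 − 145·t*, so t* = (1693 − 301)/145 = 9.6.
Strong type's separating payoff: 1693 − 35 × t* = 1693 − 35 × (1693 − 301)/145 = 1693 − 48720/145 = 1357.
Pooling payoff: 0.23 × 1693 + 0.77 × 301 = 621.16.
Difference: 1357 − 621.16 = 735.84, i.e. 735.8 to one decimal place.
The strong type prefers to separate.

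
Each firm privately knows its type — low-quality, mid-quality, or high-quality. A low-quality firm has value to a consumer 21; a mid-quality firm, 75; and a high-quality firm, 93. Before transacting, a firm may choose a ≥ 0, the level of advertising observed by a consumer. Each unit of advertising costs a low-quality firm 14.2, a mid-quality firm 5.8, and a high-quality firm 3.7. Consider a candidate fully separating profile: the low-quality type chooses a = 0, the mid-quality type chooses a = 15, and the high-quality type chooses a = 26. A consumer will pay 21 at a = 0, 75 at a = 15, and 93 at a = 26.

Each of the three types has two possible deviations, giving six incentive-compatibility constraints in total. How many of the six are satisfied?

3

Mid-quality (own payoff 75 − 5.8×15 = -12): to a=0 gives 21 → profitable ✗; to a=26 gives 93 − 5.8×26 = -57.8 → no gain ✓.
Low-quality (own payoff 21): to a=15 gives 75 − 14.2×15 = -138 → no gain ✓; to a=26 gives 93 − 14.2×26 = -276.2 → no gain ✓.
High-quality (own payoff 93 − 3.7×26 = -3.2): to a=0 gives 21 → profitable ✗; to a=15 gives 75 − 3.7×15 = 19.5 → profitable ✗.
3 of the 6 constraints hold; not an equilibrium.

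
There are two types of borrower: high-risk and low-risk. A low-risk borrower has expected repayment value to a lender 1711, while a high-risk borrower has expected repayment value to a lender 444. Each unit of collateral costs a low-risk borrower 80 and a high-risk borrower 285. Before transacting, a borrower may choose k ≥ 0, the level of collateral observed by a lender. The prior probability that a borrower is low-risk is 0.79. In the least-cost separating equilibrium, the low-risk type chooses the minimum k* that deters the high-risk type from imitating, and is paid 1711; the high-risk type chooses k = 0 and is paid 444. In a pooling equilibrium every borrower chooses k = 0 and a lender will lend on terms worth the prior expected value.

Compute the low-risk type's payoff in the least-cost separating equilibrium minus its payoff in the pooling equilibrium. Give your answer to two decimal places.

Least-cost separating signal: k* solves 444 = 1711 − 285·k*, so k* = (1711 − 444)/285 ≈ 4.4456.
Low-risk type's separating payoff: 1711 − 80 × k* = 1711 − 80 × (1711 − 444)/285 = 1711 − 101360/285 ≈ 1355.3509.
Pooling payoff: 0.79 × 1711 + 0.21 × 444 = 1444.93.
Difference: 1355.3509 − 1444.93 = -89.5791, i.e. -89.58 to two decimal places.
The low-risk type would prefer the pooling outcome.

-89.58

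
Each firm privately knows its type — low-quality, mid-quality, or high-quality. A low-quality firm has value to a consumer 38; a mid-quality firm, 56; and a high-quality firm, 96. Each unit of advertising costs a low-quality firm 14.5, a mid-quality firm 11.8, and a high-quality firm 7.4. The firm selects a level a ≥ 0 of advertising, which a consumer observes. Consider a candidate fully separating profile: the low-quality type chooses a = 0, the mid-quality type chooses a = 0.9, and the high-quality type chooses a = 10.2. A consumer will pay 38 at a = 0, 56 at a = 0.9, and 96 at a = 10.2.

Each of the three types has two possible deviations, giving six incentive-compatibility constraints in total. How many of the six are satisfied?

Low-quality (own payoff 38): to a=0.9 gives 56 − 14.5×0.9 = 42.95 → profitable ✗; to a=10.2 gives 96 − 14.5×10.2 = -51.9 → no gain ✓.
High-quality (own payoff 96 − 7.4×10.2 = 20.52): to a=0 gives 38 → profitable ✗; to a=0.9 gives 56 − 7.4×0.9 = 49.34 → profitable ✗.
Mid-quality (own payoff 56 − 11.8×0.9 = 45.38): to a=0 gives 38 → no gain ✓; to a=10.2 gives 96 − 11.8×10.2 = -24.36 → no gain ✓.
3 of the 6 constraints hold; not an equilibrium.

3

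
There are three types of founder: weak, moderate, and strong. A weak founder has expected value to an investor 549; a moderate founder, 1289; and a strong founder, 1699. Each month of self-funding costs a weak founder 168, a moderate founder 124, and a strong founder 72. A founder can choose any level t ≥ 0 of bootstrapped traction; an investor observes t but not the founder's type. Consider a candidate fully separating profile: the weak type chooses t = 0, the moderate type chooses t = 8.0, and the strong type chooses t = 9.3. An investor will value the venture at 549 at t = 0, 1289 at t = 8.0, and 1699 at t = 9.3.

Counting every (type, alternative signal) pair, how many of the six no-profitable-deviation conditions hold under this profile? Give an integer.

4

Weak (own payoff 549): to t=8.0 gives 1289 − 168×8.0 = -55 → no gain ✓; to t=9.3 gives 1699 − 168×9.3 = 136.6 → no gain ✓.
Strong (own payoff 1699 − 72×9.3 = 1029.4): to t=0 gives 549 → no gain ✓; to t=8.0 gives 1289 − 72×8.0 = 713 → no gain ✓.
Moderate (own payoff 1289 − 124×8.0 = 297): to t=0 gives 549 → profitable ✗; to t=9.3 gives 1699 − 124×9.3 = 545.8 → profitable ✗.
4 of the 6 constraints hold; not an equilibrium.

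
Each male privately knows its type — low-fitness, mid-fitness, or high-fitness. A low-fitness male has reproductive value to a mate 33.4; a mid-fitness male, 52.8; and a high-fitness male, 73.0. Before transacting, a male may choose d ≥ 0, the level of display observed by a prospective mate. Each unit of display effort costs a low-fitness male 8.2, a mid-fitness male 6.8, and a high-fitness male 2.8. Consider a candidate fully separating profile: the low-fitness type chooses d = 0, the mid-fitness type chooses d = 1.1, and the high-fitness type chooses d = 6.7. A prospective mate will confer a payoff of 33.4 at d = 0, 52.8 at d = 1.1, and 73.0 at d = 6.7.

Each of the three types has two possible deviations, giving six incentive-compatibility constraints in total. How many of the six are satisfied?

Mid-fitness (own payoff 52.8 − 6.8×1.1 = 45.32): to d=0 gives 33.4 → no gain ✓; to d=6.7 gives 73.0 − 6.8×6.7 = 27.44 → no gain ✓.
High-fitness (own payoff 73.0 − 2.8×6.7 = 54.24): to d=0 gives 33.4 → no gain ✓; to d=1.1 gives 52.8 − 2.8×1.1 = 49.72 → no gain ✓.
Low-fitness (own payoff 33.4): to d=1.1 gives 52.8 − 8.2×1.1 = 43.78 → profitable ✗; to d=6.7 gives 73.0 − 8.2×6.7 = 18.06 → no gain ✓.
5 of the 6 constraints hold; not an equilibrium.

5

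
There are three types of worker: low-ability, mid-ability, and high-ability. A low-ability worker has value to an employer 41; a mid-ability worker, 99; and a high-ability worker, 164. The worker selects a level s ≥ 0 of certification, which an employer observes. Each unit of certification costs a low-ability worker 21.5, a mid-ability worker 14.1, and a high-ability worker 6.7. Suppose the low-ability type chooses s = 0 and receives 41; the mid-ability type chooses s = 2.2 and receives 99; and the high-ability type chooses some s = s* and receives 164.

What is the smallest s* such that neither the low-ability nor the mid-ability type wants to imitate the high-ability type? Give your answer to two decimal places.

Mid-ability type (on-path payoff 99 − 14.1×2.2 = 67.98) won't mimic when 67.98 ≥ 164 − 14.1·s*, i.e. s* ≥ 6.81.
Low-ability type (on-path payoff 41) won't mimic when 41 ≥ 164 − 21.5·s*, i.e. s* ≥ 5.72.
Both must hold, so s* = max(5.72, 6.81) = 6.81. The mid-ability type's constraint binds.

6.81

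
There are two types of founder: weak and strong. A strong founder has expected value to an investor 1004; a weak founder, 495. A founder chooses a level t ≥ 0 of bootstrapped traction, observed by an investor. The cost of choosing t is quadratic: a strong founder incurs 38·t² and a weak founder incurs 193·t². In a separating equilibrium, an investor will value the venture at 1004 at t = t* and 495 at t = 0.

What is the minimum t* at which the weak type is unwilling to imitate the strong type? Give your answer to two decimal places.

1.62

The weak type at t = 0 receives 495; imitating at t* yields 1004 − 193·t*².
Indifference: 495 = 1004 − 193·t*², so t*² = (1004 − 495) / 193 ≈ 2.6373.
t* = √2.6373 ≈ 1.62.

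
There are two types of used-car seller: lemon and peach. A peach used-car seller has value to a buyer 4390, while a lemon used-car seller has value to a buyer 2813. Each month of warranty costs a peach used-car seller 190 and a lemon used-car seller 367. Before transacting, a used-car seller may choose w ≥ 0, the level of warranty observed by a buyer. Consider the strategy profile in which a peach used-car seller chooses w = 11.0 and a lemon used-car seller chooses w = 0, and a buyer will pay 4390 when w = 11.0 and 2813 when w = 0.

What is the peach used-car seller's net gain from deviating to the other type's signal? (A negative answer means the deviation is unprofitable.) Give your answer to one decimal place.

513.0

Playing w = 11.0 the peach used-car seller receives 4390 − 190 × 11.0 = 2300.
Deviating to w = 0 yields 2813 instead.
Gain from deviating: 2813 − 2300 = 513.0.
The gain is positive, so the peach type's incentive-compatibility constraint is violated — this profile is not a separating equilibrium.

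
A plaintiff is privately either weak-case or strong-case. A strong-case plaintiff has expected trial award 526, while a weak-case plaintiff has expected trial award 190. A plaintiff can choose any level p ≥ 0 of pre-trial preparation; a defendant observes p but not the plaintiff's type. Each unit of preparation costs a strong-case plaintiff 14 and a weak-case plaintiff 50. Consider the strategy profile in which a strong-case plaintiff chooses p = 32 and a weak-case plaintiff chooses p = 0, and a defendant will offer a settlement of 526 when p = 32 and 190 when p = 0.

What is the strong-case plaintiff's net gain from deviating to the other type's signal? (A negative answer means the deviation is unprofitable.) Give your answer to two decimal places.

Playing p = 32 the strong-case plaintiff receives 526 − 14 × 32 = 78.
Deviating to p = 0 yields 190 instead.
Gain from deviating: 190 − 78 = 112.00.
The gain is positive, so the strong-case type's incentive-compatibility constraint is violated — this profile is not a separating equilibrium.

112.00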